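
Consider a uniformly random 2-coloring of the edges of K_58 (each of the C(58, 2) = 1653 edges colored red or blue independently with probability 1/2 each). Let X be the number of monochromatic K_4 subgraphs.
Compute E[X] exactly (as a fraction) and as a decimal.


Let X = Σ_S X_S over the C(58, 4) = 424270 subsets S of size 4, where X_S = 1 if the K_4 on S is monochromatic.
For a fixed S, the K_4 on S has C(4, 2) = 6 edges. P[all 6 edges red] = (1/2)^6, and likewise for blue, so P[monochromatic] = 2·(1/2)^6 = 2^{1 − 6} = 1/32.
Summing: E[X] = C(58, 4) · 2^{1 − 6} = 424270 · 1/32 = 212135/16.
Numerically: E[X] ≈ 13258.438.

E[X] = C(58,4)·2^(1−C(4,2)) = 212135/16 ≈ 13258.438.


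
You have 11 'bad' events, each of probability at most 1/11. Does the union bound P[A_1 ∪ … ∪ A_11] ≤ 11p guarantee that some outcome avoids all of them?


Union bound: P[∪_{i=1}^{11} A_i] ≤ Σ_i P[A_i] ≤ 11·p = 11·(1/11) = 1.
Numerically: 1 ≈ 1.00000.
Is 1 < 1? NO.
Since the bound 1 is ≥ 1, the union bound is uninformative here; it does NOT by itself certify existence.

11·p = 1 ≈ 1.00000; existence NOT certified by the union bound.


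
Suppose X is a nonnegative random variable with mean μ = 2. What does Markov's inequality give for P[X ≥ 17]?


μ = E[X] = 2, a = 17.
Markov: P[X ≥ 17] ≤ μ/a = (2)/17 = 2/17.
Numerically: ≈ 0.1176.
(Since a = 17 > μ = 2.0000, the bound 2/17 is < 1 and informative.)

P[X ≥ 17] ≤ 2/17 ≈ 0.1176.


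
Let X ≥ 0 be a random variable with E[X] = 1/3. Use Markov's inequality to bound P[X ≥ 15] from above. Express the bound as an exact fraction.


μ = E[X] = 1/3, a = 15.
Markov: P[X ≥ 15] ≤ μ/a = (1/3)/15 = 1/45.
Numerically: ≈ 0.02222.
(Since a = 15 > μ = 0.33333, the bound 1/45 is < 1 and informative.)

P[X ≥ 15] ≤ 1/45 ≈ 0.02222.


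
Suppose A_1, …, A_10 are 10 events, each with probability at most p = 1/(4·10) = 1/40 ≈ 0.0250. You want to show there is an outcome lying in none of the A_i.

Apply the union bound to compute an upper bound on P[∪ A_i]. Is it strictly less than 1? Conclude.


Union bound: P[∪_{i=1}^{10} A_i] ≤ Σ_i P[A_i] ≤ 10·p = 10·(1/40) = 1/4.
Numerically: 1/4 ≈ 0.2500.
Is 1/4 < 1? YES.
Since P[∪ A_i] ≤ 1/4 < 1, the complement has P[∩ A_i^c] ≥ 1 − 1/4 = 3/4 > 0, so some outcome avoids every A_i.

10·p = 1/4 ≈ 0.2500; existence CERTIFIED by the union bound.


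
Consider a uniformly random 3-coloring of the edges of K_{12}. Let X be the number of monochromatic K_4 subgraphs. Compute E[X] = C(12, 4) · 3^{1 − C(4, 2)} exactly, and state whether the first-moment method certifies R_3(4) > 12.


E[X] = C(12, 4) · 3^{1 − 6} = 495 · 3^{−5} = 495/243.
As a reduced fraction: E[X] = 55/27 ≈ 2.037.
Is E[X] < 1? NO.
Since E[X] ≥ 1, the first-moment bound is inconclusive at n = 12; it does NOT by itself certify R_3(4) > 12.

E[X] = 55/27 ≈ 2.037; E[X] ≥ 1; first-moment method inconclusive here.


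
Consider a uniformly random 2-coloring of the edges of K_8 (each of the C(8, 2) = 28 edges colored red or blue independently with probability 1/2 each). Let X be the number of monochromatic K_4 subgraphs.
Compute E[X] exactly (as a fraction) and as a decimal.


Let X = Σ_S X_S over the C(8, 4) = 70 subsets S of size 4, where X_S = 1 if the K_4 on S is monochromatic.
For a fixed S, the K_4 on S has C(4, 2) = 6 edges. P[all 6 edges red] = (1/2)^6, and likewise for blue, so P[monochromatic] = 2·(1/2)^6 = 2^{1 − 6} = 1/32.
By linearity of expectation: E[X] = C(8, 4) · 2^{1 − 6} = 70 · 1/32 = 35/16.
Numerically: E[X] ≈ 2.187500.

E[X] = C(8,4)·2^(1−C(4,2)) = 35/16 ≈ 2.187500.


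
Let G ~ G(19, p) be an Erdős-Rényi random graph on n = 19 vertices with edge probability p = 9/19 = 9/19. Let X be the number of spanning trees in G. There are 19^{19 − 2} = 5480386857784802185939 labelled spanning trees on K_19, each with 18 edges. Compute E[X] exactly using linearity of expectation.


K_19 has 19^{19 − 2} = 5480386857784802185939 labelled spanning trees.
For each such spanning tree H, let X_H = 1 if all 18 edges of H are present in G. Then P[X_H = 1] = p^{18} = (9/19)^{18} = 150094635296999121/104127350297911241532841.
Summing the indicators: E[X] = Σ_H E[X_H] = 5480386857784802185939 · p^{18} = 5480386857784802185939 · 150094635296999121/104127350297911241532841 = 150094635296999121/19.
Numerically: E[X] ≈ 7.9e+15.

E[X] = 5480386857784802185939 · (9/19)^{18} = 150094635296999121/19 ≈ 7.9e+15.


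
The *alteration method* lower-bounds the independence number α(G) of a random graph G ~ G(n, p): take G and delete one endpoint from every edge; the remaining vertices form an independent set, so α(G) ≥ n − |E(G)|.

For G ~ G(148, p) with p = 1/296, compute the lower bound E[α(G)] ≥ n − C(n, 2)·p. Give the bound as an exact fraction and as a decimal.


E[|E(G)|] = C(148, 2)·p = 10878 · (1/296) = 147/4.
E[α(G)] ≥ n − E[|E(G)|] = 148 − 147/4 = 445/4.
Numerically: ≈ 111.2500.
(This is only a lower bound; the true E[α(G)] may be larger.)

E[α(G)] ≥ 445/4 ≈ 111.2500.


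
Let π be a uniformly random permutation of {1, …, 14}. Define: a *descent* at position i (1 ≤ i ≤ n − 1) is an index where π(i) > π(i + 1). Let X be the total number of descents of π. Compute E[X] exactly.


Write X = Σ X_I over i = 1, …, 13, with X_I the indicator of one descent.
There are 13 indicators.
For each fixed i, the pair (π(i), π(i+1)) is a uniformly random ordered pair of distinct values from {1, …, 14}; by symmetry P[π(i) > π(i+1)] = 1/2.
By linearity: E[X] = 13 · (1/2) = (14 − 1) · (1/2) = 13/2 ≈ 6.50000.

E[X] = 13/2 = 6.50000.


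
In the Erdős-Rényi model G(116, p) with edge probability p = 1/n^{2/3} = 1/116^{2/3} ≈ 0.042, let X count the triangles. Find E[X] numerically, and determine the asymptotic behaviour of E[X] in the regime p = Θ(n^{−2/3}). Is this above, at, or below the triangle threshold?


Number of potential triangles: C(116, 3) = 253460.
Each occurs with probability p³ ≈ (0.042)³ ≈ 7.43163e-05.
By linearity: E[X] = C(116, 3)·p³ ≈ 253460 · 7.43163e-05 ≈ 18.836.
Since α = 2/3 < 1, p = c/n^{2/3} ≫ 1/n is above the triangle threshold p ~ 1/n. Asymptotically E[X] ~ (c³/6)·n^{3(1−α)} = (1³/6)·n^{1} → ∞; triangles are abundant w.h.p.

E[X] ≈ 18.836; in regime p = Θ(1/n^{2/3}) E[X] diverges (above the triangle threshold p ~ 1/n).


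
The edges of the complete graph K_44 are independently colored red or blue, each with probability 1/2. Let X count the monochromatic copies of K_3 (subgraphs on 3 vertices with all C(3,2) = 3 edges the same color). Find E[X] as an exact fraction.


Let X = Σ_S X_S over the C(44, 3) = 13244 subsets S of size 3, where X_S = 1 if the K_3 on S is monochromatic.
For a fixed S, the K_3 on S has C(3, 2) = 3 edges. P[all 3 edges red] = (1/2)^3, and likewise for blue, so P[monochromatic] = 2·(1/2)^3 = 2^{1 − 3} = 1/4.
By linearity of expectation: E[X] = C(44, 3) · 2^{1 − 3} = 13244 · 1/4 = 3311.
Numerically: E[X] ≈ 3311.000000.

E[X] = C(44,3)·2^(1−C(3,2)) = 3311 ≈ 3311.000000.


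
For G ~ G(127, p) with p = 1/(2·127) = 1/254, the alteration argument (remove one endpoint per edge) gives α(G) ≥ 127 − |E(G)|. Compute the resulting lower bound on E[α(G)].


E[|E(G)|] = C(127, 2)·p = 8001 · (1/254) = 63/2.
E[α(G)] ≥ n − E[|E(G)|] = 127 − 63/2 = 191/2.
Numerically: ≈ 95.500000.
(This is only a lower bound; the true E[α(G)] may be larger.)

E[α(G)] ≥ 191/2 ≈ 95.500000.


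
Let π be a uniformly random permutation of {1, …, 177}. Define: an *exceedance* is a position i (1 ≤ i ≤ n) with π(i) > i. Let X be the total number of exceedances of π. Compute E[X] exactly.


Write X = Σ_{i=1}^{177} X_i, where X_i = 1_{π(i) > i}.
For each fixed i, π(i) is uniform over {1, …, 177} (marginal of a uniform permutation), so P[π(i) > i] = (n − i)/n. Summing: Σ_{i=1}^{177} (n − i)/n = (0 + 1 + … + 176)/177 = 177(177 − 1)/(2·177) = (177 − 1)/2.
Hence E[X] = Σ_{i=1}^{177} (177 − i)/177 = 88 ≈ 88.0000.

E[X] = 88 = 88.0000.


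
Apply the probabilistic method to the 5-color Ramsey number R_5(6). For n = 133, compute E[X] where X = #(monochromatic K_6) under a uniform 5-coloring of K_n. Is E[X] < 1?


E[X] = C(133, 6) · 5^{1 − 15} = 6856577728 · 5^{−14} = 6856577728/6103515625.
As a reduced fraction: E[X] = 6856577728/6103515625 ≈ 1.12338.
Is E[X] < 1? NO.
Since E[X] ≥ 1, the first-moment bound is inconclusive at n = 133; it does NOT by itself certify R_5(6) > 133.

E[X] = 6856577728/6103515625 ≈ 1.12338; E[X] ≥ 1; first-moment method inconclusive here.


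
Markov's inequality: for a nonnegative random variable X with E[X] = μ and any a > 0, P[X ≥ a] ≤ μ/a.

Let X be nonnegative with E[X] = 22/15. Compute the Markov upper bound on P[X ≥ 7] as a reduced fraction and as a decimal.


μ = E[X] = 22/15, a = 7.
Markov: P[X ≥ 7] ≤ μ/a = (22/15)/7 = 22/105.
Numerically: ≈ 0.209524.
(Since a = 7 > μ = 1.466667, the bound 22/105 is < 1 and informative.)

P[X ≥ 7] ≤ 22/105 ≈ 0.209524.


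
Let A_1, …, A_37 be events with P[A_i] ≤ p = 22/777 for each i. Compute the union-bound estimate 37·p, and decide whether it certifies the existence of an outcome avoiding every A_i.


Union bound: P[∪_{i=1}^{37} A_i] ≤ Σ_i P[A_i] ≤ 37·p = 37·(22/777) = 22/21.
Numerically: 22/21 ≈ 1.0476190.
Is 22/21 < 1? NO.
Since the bound 22/21 is ≥ 1, the union bound is uninformative here; it does NOT by itself certify existence.

37·p = 22/21 ≈ 1.0476190; existence NOT certified by the union bound.


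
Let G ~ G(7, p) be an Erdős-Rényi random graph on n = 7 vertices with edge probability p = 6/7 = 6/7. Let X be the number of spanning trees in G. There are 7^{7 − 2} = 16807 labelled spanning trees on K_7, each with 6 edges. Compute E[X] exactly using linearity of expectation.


K_7 has 7^{7 − 2} = 16807 labelled spanning trees.
For each such spanning tree H, let X_H = 1 if all 6 edges of H are present in G. Then P[X_H = 1] = p^{6} = (6/7)^{6} = 46656/117649.
By linearity of expectation: E[X] = Σ_H E[X_H] = 16807 · p^{6} = 16807 · 46656/117649 = 46656/7.
Numerically: E[X] ≈ 6665.14.

E[X] = 16807 · (6/7)^{6} = 46656/7 ≈ 6665.14.


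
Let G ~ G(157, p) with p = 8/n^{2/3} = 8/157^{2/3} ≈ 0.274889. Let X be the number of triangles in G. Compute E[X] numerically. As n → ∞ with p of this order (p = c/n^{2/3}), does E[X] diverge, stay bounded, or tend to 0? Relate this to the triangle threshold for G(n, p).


Number of potential triangles: C(157, 3) = 632710.
Each occurs with probability p³ ≈ (0.274889)³ ≈ 2.07716337e-02.
By linearity: E[X] = C(157, 3)·p³ ≈ 632710 · 2.07716337e-02 ≈ 13142.420382.
Since α = 2/3 < 1, p = c/n^{2/3} ≫ 1/n is above the triangle threshold p ~ 1/n. Asymptotically E[X] ~ (c³/6)·n^{3(1−α)} = (8³/6)·n^{1} → ∞; triangles are abundant w.h.p.

E[X] ≈ 13142.420382; in regime p = Θ(1/n^{2/3}) E[X] diverges (above the triangle threshold p ~ 1/n).


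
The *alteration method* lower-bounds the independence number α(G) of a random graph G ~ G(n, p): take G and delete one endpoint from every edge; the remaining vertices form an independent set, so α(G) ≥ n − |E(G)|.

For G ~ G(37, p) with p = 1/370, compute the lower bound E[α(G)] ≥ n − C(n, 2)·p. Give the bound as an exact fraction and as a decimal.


E[|E(G)|] = C(37, 2)·p = 666 · (1/370) = 9/5.
E[α(G)] ≥ n − E[|E(G)|] = 37 − 9/5 = 176/5.
Numerically: ≈ 35.200000.
(This is only a lower bound; the true E[α(G)] may be larger.)

E[α(G)] ≥ 176/5 ≈ 35.200000.


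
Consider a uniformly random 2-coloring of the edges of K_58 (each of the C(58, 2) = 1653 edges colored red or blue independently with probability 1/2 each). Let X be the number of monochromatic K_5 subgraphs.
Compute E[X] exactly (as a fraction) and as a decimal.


Let X = Σ_S X_S over the C(58, 5) = 4582116 subsets S of size 5, where X_S = 1 if the K_5 on S is monochromatic.
For a fixed S, the K_5 on S has C(5, 2) = 10 edges. P[all 10 edges red] = (1/2)^10, and likewise for blue, so P[monochromatic] = 2·(1/2)^10 = 2^{1 − 10} = 1/512.
By linearity: E[X] = C(58, 5) · 2^{1 − 10} = 4582116 · 1/512 = 1145529/128.
Numerically: E[X] ≈ 8949.4453.

E[X] = C(58,5)·2^(1−C(5,2)) = 1145529/128 ≈ 8949.4453.


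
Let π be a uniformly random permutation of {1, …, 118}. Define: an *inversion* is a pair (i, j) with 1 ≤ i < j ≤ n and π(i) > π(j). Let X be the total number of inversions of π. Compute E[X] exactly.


Write X = Σ X_I over the C(118, 2) = 6903 pairs i < j, with X_I the indicator of one inversion.
There are 6903 indicators.
For each fixed pair i < j, the values π(i) and π(j) are two distinct elements of {1, …, 118} in uniformly random order; by symmetry P[π(i) > π(j)] = 1/2.
By linearity: E[X] = 6903 · (1/2) = C(118, 2) · (1/2) = 6903/2 = 6903/2 ≈ 3451.500.

E[X] = 6903/2 = 3451.500.


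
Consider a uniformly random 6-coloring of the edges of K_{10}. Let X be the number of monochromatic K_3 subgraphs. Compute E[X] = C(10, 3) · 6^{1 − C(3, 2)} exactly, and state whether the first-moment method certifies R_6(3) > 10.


E[X] = C(10, 3) · 6^{1 − 3} = 120 · 6^{−2} = 120/36.
As a reduced fraction: E[X] = 10/3 ≈ 3.3333.
Is E[X] < 1? NO.
Since E[X] ≥ 1, the first-moment bound is inconclusive at n = 10; it does NOT by itself certify R_6(3) > 10.

E[X] = 10/3 ≈ 3.3333; E[X] ≥ 1; first-moment method inconclusive here.


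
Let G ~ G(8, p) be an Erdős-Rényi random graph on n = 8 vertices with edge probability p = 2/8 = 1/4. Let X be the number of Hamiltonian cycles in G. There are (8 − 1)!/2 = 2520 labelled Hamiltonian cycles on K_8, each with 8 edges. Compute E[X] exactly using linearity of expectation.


K_8 has (8 − 1)!/2 = 2520 labelled Hamiltonian cycles.
For each such Hamiltonian cycle H, let X_H = 1 if all 8 edges of H are present in G. Then P[X_H = 1] = p^{8} = (1/4)^{8} = 1/65536.
Summing the indicators: E[X] = Σ_H E[X_H] = 2520 · p^{8} = 2520 · 1/65536 = 315/8192.
Numerically: E[X] ≈ 0.03845.

E[X] = 2520 · (1/4)^{8} = 315/8192 ≈ 0.03845.


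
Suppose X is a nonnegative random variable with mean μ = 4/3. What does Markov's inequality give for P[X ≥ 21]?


μ = E[X] = 4/3, a = 21.
Markov: P[X ≥ 21] ≤ μ/a = (4/3)/21 = 4/63.
Numerically: ≈ 0.063492.
(Since a = 21 > μ = 1.333333, the bound 4/63 is < 1 and informative.)

P[X ≥ 21] ≤ 4/63 ≈ 0.063492.


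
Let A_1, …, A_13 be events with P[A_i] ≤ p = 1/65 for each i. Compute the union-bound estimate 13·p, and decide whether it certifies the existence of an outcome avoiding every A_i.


Union bound: P[∪_{i=1}^{13} A_i] ≤ Σ_i P[A_i] ≤ 13·p = 13·(1/65) = 1/5.
Numerically: 1/5 ≈ 0.2000000.
Is 1/5 < 1? YES.
Since P[∪ A_i] ≤ 1/5 < 1, the complement has P[∩ A_i^c] ≥ 1 − 1/5 = 4/5 > 0, so some outcome avoids every A_i.

13·p = 1/5 ≈ 0.2000000; existence CERTIFIED by the union bound.


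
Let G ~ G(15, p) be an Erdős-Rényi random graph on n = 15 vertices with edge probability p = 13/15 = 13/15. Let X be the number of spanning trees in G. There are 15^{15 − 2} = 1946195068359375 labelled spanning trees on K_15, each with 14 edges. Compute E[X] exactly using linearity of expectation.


K_15 has 15^{15 − 2} = 1946195068359375 labelled spanning trees.
For each such spanning tree H, let X_H = 1 if all 14 edges of H are present in G. Then P[X_H = 1] = p^{14} = (13/15)^{14} = 3937376385699289/29192926025390625.
By linearity of expectation: E[X] = Σ_H E[X_H] = 1946195068359375 · p^{14} = 1946195068359375 · 3937376385699289/29192926025390625 = 3937376385699289/15.
Numerically: E[X] ≈ 2.6249e+14.

E[X] = 1946195068359375 · (13/15)^{14} = 3937376385699289/15 ≈ 2.6249e+14.


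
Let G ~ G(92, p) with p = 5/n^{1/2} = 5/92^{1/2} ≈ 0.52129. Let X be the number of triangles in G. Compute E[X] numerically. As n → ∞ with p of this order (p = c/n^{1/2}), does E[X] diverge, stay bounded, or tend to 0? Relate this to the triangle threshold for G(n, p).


Number of potential triangles: C(92, 3) = 125580.
Each occurs with probability p³ ≈ (0.52129)³ ≈ 1.4165381e-01.
By linearity: E[X] = C(92, 3)·p³ ≈ 125580 · 1.4165381e-01 ≈ 17788.88595.
Since α = 1/2 < 1, p = c/n^{1/2} ≫ 1/n is above the triangle threshold p ~ 1/n. Asymptotically E[X] ~ (c³/6)·n^{3(1−α)} = (5³/6)·n^{1.5} → ∞; triangles are abundant w.h.p.

E[X] ≈ 17788.88595; in regime p = Θ(1/n^{1/2}) E[X] diverges (above the triangle threshold p ~ 1/n).


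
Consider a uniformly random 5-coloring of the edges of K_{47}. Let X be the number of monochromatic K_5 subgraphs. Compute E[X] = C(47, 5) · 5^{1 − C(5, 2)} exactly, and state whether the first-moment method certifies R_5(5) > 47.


E[X] = C(47, 5) · 5^{1 − 10} = 1533939 · 5^{−9} = 1533939/1953125.
As a reduced fraction: E[X] = 1533939/1953125 ≈ 0.7854.
Is E[X] < 1? YES.
Since E[X] < 1, there exists a 5-coloring of K_{47} with no monochromatic K_5; hence R_5(5) > 47.

E[X] = 1533939/1953125 ≈ 0.7854; E[X] < 1, so R_5(5) > 47.


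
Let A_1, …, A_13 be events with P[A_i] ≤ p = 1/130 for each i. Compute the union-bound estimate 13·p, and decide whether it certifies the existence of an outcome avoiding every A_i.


Union bound: P[∪_{i=1}^{13} A_i] ≤ Σ_i P[A_i] ≤ 13·p = 13·(1/130) = 1/10.
Numerically: 1/10 ≈ 0.100.
Is 1/10 < 1? YES.
Since P[∪ A_i] ≤ 1/10 < 1, the complement has P[∩ A_i^c] ≥ 1 − 1/10 = 9/10 > 0, so some outcome avoids every A_i.

13·p = 1/10 ≈ 0.100; existence CERTIFIED by the union bound.


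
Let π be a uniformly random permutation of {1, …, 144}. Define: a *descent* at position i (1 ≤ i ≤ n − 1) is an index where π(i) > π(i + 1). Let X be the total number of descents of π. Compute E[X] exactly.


Write X = Σ X_I over i = 1, …, 143, with X_I the indicator of one descent.
There are 143 indicators.
For each fixed i, the pair (π(i), π(i+1)) is a uniformly random ordered pair of distinct values from {1, …, 144}; by symmetry P[π(i) > π(i+1)] = 1/2.
By linearity: E[X] = 143 · (1/2) = (144 − 1) · (1/2) = 143/2 ≈ 71.500000.

E[X] = 143/2 = 71.500000.


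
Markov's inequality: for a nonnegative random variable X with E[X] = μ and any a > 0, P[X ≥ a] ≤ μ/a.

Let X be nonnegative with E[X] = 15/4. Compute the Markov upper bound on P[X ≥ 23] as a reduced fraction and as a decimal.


μ = E[X] = 15/4, a = 23.
Markov: P[X ≥ 23] ≤ μ/a = (15/4)/23 = 15/92.
Numerically: ≈ 0.1630.
(Since a = 23 > μ = 3.7500, the bound 15/92 is < 1 and informative.)

P[X ≥ 23] ≤ 15/92 ≈ 0.1630.


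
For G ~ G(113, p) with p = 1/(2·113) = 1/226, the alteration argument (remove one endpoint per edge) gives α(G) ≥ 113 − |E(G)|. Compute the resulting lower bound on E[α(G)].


E[|E(G)|] = C(113, 2)·p = 6328 · (1/226) = 28.
E[α(G)] ≥ n − E[|E(G)|] = 113 − 28 = 85.
Numerically: ≈ 85.0000.
(This is only a lower bound; the true E[α(G)] may be larger.)

E[α(G)] ≥ 85 ≈ 85.0000.


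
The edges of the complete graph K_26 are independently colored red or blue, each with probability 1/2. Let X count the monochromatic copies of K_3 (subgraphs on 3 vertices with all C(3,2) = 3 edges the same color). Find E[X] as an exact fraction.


Let X = Σ_S X_S over the C(26, 3) = 2600 subsets S of size 3, where X_S = 1 if the K_3 on S is monochromatic.
For a fixed S, the K_3 on S has C(3, 2) = 3 edges. P[all 3 edges red] = (1/2)^3, and likewise for blue, so P[monochromatic] = 2·(1/2)^3 = 2^{1 − 3} = 1/4.
By linearity of expectation: E[X] = C(26, 3) · 2^{1 − 3} = 2600 · 1/4 = 650.
Numerically: E[X] ≈ 650.000000.

E[X] = C(26,3)·2^(1−C(3,2)) = 650 ≈ 650.000000.


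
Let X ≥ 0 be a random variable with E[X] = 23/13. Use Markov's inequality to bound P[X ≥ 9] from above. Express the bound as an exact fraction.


μ = E[X] = 23/13, a = 9.
Markov: P[X ≥ 9] ≤ μ/a = (23/13)/9 = 23/117.
Numerically: ≈ 0.1966.
(Since a = 9 > μ = 1.7692, the bound 23/117 is < 1 and informative.)

P[X ≥ 9] ≤ 23/117 ≈ 0.1966.


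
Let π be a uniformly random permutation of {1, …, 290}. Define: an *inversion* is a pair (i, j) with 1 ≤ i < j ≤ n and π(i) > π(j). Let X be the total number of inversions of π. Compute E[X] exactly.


Write X = Σ X_I over the C(290, 2) = 41905 pairs i < j, with X_I the indicator of one inversion.
There are 41905 indicators.
For each fixed pair i < j, the values π(i) and π(j) are two distinct elements of {1, …, 290} in uniformly random order; by symmetry P[π(i) > π(j)] = 1/2.
By linearity: E[X] = 41905 · (1/2) = C(290, 2) · (1/2) = 41905/2 = 41905/2 ≈ 20952.500000.

E[X] = 41905/2 = 20952.500000.


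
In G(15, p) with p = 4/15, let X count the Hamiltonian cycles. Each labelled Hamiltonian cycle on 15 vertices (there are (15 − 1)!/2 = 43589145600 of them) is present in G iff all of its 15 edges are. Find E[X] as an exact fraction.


K_15 has (15 − 1)!/2 = 43589145600 labelled Hamiltonian cycles.
For each such Hamiltonian cycle H, let X_H = 1 if all 15 edges of H are present in G. Then P[X_H = 1] = p^{15} = (4/15)^{15} = 1073741824/437893890380859375.
Summing the indicators: E[X] = Σ_H E[X_H] = 43589145600 · p^{15} = 43589145600 · 1073741824/437893890380859375 = 7704277975826432/72081298828125.
Numerically: E[X] ≈ 106.88.

E[X] = 43589145600 · (4/15)^{15} = 7704277975826432/72081298828125 ≈ 106.88.


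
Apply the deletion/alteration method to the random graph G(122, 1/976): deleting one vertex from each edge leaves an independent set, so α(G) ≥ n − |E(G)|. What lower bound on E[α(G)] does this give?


E[|E(G)|] = C(122, 2)·p = 7381 · (1/976) = 121/16.
E[α(G)] ≥ n − E[|E(G)|] = 122 − 121/16 = 1831/16.
Numerically: ≈ 114.43750.
(This is only a lower bound; the true E[α(G)] may be larger.)

E[α(G)] ≥ 1831/16 ≈ 114.43750.


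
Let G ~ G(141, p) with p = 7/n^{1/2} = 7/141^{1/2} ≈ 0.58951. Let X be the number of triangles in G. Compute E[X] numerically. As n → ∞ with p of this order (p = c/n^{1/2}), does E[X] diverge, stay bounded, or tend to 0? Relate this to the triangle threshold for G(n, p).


Number of potential triangles: C(141, 3) = 457310.
Each occurs with probability p³ ≈ (0.58951)³ ≈ 2.0486391e-01.
By linearity: E[X] = C(141, 3)·p³ ≈ 457310 · 2.0486391e-01 ≈ 93686.31333.
Since α = 1/2 < 1, p = c/n^{1/2} ≫ 1/n is above the triangle threshold p ~ 1/n. Asymptotically E[X] ~ (c³/6)·n^{3(1−α)} = (7³/6)·n^{1.5} → ∞; triangles are abundant w.h.p.

E[X] ≈ 93686.31333; in regime p = Θ(1/n^{1/2}) E[X] diverges (above the triangle threshold p ~ 1/n).


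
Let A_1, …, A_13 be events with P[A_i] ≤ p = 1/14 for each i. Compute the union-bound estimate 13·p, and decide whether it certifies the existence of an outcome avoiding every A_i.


Union bound: P[∪_{i=1}^{13} A_i] ≤ Σ_i P[A_i] ≤ 13·p = 13·(1/14) = 13/14.
Numerically: 13/14 ≈ 0.92857.
Is 13/14 < 1? YES.
Since P[∪ A_i] ≤ 13/14 < 1, the complement has P[∩ A_i^c] ≥ 1 − 13/14 = 1/14 > 0, so some outcome avoids every A_i.

13·p = 13/14 ≈ 0.92857; existence CERTIFIED by the union bound.


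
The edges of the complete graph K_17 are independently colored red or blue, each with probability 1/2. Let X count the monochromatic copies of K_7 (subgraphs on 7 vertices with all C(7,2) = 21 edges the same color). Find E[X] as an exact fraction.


Let X = Σ_S X_S over the C(17, 7) = 19448 subsets S of size 7, where X_S = 1 if the K_7 on S is monochromatic.
For a fixed S, the K_7 on S has C(7, 2) = 21 edges. P[all 21 edges red] = (1/2)^21, and likewise for blue, so P[monochromatic] = 2·(1/2)^21 = 2^{1 − 21} = 1/1048576.
By linearity: E[X] = C(17, 7) · 2^{1 − 21} = 19448 · 1/1048576 = 2431/131072.
Numerically: E[X] ≈ 0.018547.

E[X] = C(17,7)·2^(1−C(7,2)) = 2431/131072 ≈ 0.018547.


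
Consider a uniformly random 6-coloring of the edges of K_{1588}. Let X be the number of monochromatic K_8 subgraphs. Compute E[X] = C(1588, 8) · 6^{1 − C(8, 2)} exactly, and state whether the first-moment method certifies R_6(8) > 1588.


E[X] = C(1588, 8) · 6^{1 − 28} = 985402800396653769702 · 6^{−27} = 985402800396653769702/1023490369077469249536.
As a reduced fraction: E[X] = 54744600022036320539/56860576059859402752 ≈ 0.963.
Is E[X] < 1? YES.
Since E[X] < 1, there exists a 6-coloring of K_{1588} with no monochromatic K_8; hence R_6(8) > 1588.

E[X] = 54744600022036320539/56860576059859402752 ≈ 0.963; E[X] < 1, so R_6(8) > 1588.


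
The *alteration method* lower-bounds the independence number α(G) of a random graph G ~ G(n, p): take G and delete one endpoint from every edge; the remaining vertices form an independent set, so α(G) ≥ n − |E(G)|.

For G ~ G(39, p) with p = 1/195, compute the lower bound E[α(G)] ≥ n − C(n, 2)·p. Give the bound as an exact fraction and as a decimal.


E[|E(G)|] = C(39, 2)·p = 741 · (1/195) = 19/5.
E[α(G)] ≥ n − E[|E(G)|] = 39 − 19/5 = 176/5.
Numerically: ≈ 35.200.
(This is only a lower bound; the true E[α(G)] may be larger.)

E[α(G)] ≥ 176/5 ≈ 35.200.


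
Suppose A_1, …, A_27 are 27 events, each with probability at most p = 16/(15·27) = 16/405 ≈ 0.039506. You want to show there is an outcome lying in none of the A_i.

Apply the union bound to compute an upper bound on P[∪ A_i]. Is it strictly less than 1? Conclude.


Union bound: P[∪_{i=1}^{27} A_i] ≤ Σ_i P[A_i] ≤ 27·p = 27·(16/405) = 16/15.
Numerically: 16/15 ≈ 1.066667.
Is 16/15 < 1? NO.
Since the bound 16/15 is ≥ 1, the union bound is uninformative here; it does NOT by itself certify existence.

27·p = 16/15 ≈ 1.066667; existence NOT certified by the union bound.


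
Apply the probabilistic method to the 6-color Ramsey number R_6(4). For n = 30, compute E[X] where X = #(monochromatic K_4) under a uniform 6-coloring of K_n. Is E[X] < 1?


E[X] = C(30, 4) · 6^{1 − 6} = 27405 · 6^{−5} = 27405/7776.
As a reduced fraction: E[X] = 1015/288 ≈ 3.52431.
Is E[X] < 1? NO.
Since E[X] ≥ 1, the first-moment bound is inconclusive at n = 30; it does NOT by itself certify R_6(4) > 30.

E[X] = 1015/288 ≈ 3.52431; E[X] ≥ 1; first-moment method inconclusive here.


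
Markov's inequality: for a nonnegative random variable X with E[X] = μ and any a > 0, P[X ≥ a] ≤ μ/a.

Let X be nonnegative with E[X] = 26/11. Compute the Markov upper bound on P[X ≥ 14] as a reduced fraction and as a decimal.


μ = E[X] = 26/11, a = 14.
Markov: P[X ≥ 14] ≤ μ/a = (26/11)/14 = 13/77.
Numerically: ≈ 0.168831.
(Since a = 14 > μ = 2.363636, the bound 13/77 is < 1 and informative.)

P[X ≥ 14] ≤ 13/77 ≈ 0.168831.


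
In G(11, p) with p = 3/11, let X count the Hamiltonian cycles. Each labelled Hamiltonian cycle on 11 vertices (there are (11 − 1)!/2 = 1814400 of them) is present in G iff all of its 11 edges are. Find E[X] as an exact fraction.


K_11 has (11 − 1)!/2 = 1814400 labelled Hamiltonian cycles.
For each such Hamiltonian cycle H, let X_H = 1 if all 11 edges of H are present in G. Then P[X_H = 1] = p^{11} = (3/11)^{11} = 177147/285311670611.
By linearity: E[X] = Σ_H E[X_H] = 1814400 · p^{11} = 1814400 · 177147/285311670611 = 321415516800/285311670611.
Numerically: E[X] ≈ 1.1265.

E[X] = 1814400 · (3/11)^{11} = 321415516800/285311670611 ≈ 1.1265.


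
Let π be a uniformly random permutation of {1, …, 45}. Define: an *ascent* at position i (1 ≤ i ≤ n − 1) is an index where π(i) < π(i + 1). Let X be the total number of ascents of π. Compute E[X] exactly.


Write X = Σ X_I over i = 1, …, 44, with X_I the indicator of one ascent.
There are 44 indicators.
For each fixed i, the pair (π(i), π(i+1)) is a uniformly random ordered pair of distinct values from {1, …, 45}; by symmetry P[π(i) < π(i+1)] = 1/2.
By linearity: E[X] = 44 · (1/2) = (45 − 1) · (1/2) = 22 ≈ 22.000.

E[X] = 22 = 22.000.


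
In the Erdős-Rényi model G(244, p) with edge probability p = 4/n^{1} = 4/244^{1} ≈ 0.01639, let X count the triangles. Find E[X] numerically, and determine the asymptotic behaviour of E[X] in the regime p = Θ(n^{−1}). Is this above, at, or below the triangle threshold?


Number of potential triangles: C(244, 3) = 2391444.
Each occurs with probability p³ ≈ (0.01639)³ ≈ 4.405655e-06.
By linearity: E[X] = C(244, 3)·p³ ≈ 2391444 · 4.405655e-06 ≈ 10.5359.
Here α = 1, so p = 4/n is exactly at the triangle threshold p ~ 1/n. Asymptotically E[X] → c³/6 = 4³/6 = 32/3 ≈ 10.6667, a bounded constant. In this regime the triangle count is asymptotically Poisson(c³/6).

E[X] ≈ 10.5359; in regime p = Θ(1/n^{1}) E[X] stays bounded (at the triangle threshold p ~ 1/n).


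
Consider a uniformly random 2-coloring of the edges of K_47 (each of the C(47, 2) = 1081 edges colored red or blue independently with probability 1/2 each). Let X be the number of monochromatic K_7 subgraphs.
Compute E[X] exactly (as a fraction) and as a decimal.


Let X = Σ_S X_S over the C(47, 7) = 62891499 subsets S of size 7, where X_S = 1 if the K_7 on S is monochromatic.
For a fixed S, the K_7 on S has C(7, 2) = 21 edges. P[all 21 edges red] = (1/2)^21, and likewise for blue, so P[monochromatic] = 2·(1/2)^21 = 2^{1 − 21} = 1/1048576.
Summing: E[X] = C(47, 7) · 2^{1 − 21} = 62891499 · 1/1048576 = 62891499/1048576.
Numerically: E[X] ≈ 59.978.

E[X] = C(47,7)·2^(1−C(7,2)) = 62891499/1048576 ≈ 59.978.


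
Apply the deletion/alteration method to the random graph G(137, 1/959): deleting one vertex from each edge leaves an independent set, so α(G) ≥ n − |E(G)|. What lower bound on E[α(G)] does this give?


E[|E(G)|] = C(137, 2)·p = 9316 · (1/959) = 68/7.
E[α(G)] ≥ n − E[|E(G)|] = 137 − 68/7 = 891/7.
Numerically: ≈ 127.285714.
(This is only a lower bound; the true E[α(G)] may be larger.)

E[α(G)] ≥ 891/7 ≈ 127.285714.


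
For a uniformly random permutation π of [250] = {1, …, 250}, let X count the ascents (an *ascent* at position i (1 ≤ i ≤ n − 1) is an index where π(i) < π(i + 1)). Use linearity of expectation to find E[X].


Write X = Σ X_I over i = 1, …, 249, with X_I the indicator of one ascent.
There are 249 indicators.
For each fixed i, the pair (π(i), π(i+1)) is a uniformly random ordered pair of distinct values from {1, …, 250}; by symmetry P[π(i) < π(i+1)] = 1/2.
By linearity: E[X] = 249 · (1/2) = (250 − 1) · (1/2) = 249/2 ≈ 124.500000.

E[X] = 249/2 = 124.500000.


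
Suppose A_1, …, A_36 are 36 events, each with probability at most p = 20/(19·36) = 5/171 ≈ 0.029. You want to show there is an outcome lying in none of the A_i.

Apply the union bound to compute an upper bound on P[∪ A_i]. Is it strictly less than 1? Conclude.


Union bound: P[∪_{i=1}^{36} A_i] ≤ Σ_i P[A_i] ≤ 36·p = 36·(5/171) = 20/19.
Numerically: 20/19 ≈ 1.053.
Is 20/19 < 1? NO.
Since the bound 20/19 is ≥ 1, the union bound is uninformative here; it does NOT by itself certify existence.

36·p = 20/19 ≈ 1.053; existence NOT certified by the union bound.


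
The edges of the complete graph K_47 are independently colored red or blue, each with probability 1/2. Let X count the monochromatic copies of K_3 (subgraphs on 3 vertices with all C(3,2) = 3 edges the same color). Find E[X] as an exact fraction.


Let X = Σ_S X_S over the C(47, 3) = 16215 subsets S of size 3, where X_S = 1 if the K_3 on S is monochromatic.
For a fixed S, the K_3 on S has C(3, 2) = 3 edges. P[all 3 edges red] = (1/2)^3, and likewise for blue, so P[monochromatic] = 2·(1/2)^3 = 2^{1 − 3} = 1/4.
By linearity: E[X] = C(47, 3) · 2^{1 − 3} = 16215 · 1/4 = 16215/4.
Numerically: E[X] ≈ 4053.7500.

E[X] = C(47,3)·2^(1−C(3,2)) = 16215/4 ≈ 4053.7500.


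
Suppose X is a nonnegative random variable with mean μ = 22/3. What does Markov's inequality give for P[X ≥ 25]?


μ = E[X] = 22/3, a = 25.
Markov: P[X ≥ 25] ≤ μ/a = (22/3)/25 = 22/75.
Numerically: ≈ 0.293333.
(Since a = 25 > μ = 7.333333, the bound 22/75 is < 1 and informative.)

P[X ≥ 25] ≤ 22/75 ≈ 0.293333.


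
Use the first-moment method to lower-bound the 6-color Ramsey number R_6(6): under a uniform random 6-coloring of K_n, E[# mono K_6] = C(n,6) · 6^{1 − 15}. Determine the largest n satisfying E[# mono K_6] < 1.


We need C(n, 6) · 6^{1 − 15} < 1, i.e. C(n, 6) < 6^{15 − 1} = 78364164096.
Check values of n near the boundary:
  n = 194: C(194, 6) = 68482017072; 68482017072 < 78364164096? YES
  n = 195: C(195, 6) = 70656049360; 70656049360 < 78364164096? YES
  n = 196: C(196, 6) = 72887293024; 72887293024 < 78364164096? YES
  n = 197: C(197, 6) = 75176946208; 75176946208 < 78364164096? YES
  n = 198: C(198, 6) = 77526225777; 77526225777 < 78364164096? YES
  n = 199: C(199, 6) = 79936367511; 79936367511 < 78364164096? NO
  n = 200: C(200, 6) = 82408626300; 82408626300 < 78364164096? NO
The largest n with C(n, 6) < 78364164096 is n = 198 (where E[X] = 25842075259/26121388032 ≈ 0.989). Hence R_6(6) > 198, i.e. R_6(6) ≥ 199.

Largest n = 198; hence R_6(6) > 198.


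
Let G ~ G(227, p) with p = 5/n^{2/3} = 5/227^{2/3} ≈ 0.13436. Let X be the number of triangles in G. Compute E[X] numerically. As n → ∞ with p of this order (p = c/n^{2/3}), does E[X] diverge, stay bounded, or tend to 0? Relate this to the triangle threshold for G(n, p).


Number of potential triangles: C(227, 3) = 1923825.
Each occurs with probability p³ ≈ (0.13436)³ ≈ 2.4258185e-03.
By linearity: E[X] = C(227, 3)·p³ ≈ 1923825 · 2.4258185e-03 ≈ 4666.85022.
Since α = 2/3 < 1, p = c/n^{2/3} ≫ 1/n is above the triangle threshold p ~ 1/n. Asymptotically E[X] ~ (c³/6)·n^{3(1−α)} = (5³/6)·n^{1} → ∞; triangles are abundant w.h.p.

E[X] ≈ 4666.85022; in regime p = Θ(1/n^{2/3}) E[X] diverges (above the triangle threshold p ~ 1/n).


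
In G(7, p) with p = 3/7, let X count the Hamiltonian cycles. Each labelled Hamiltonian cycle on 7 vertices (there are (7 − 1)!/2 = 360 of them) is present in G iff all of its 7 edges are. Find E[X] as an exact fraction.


K_7 has (7 − 1)!/2 = 360 labelled Hamiltonian cycles.
For each such Hamiltonian cycle H, let X_H = 1 if all 7 edges of H are present in G. Then P[X_H = 1] = p^{7} = (3/7)^{7} = 2187/823543.
Summing the indicators: E[X] = Σ_H E[X_H] = 360 · p^{7} = 360 · 2187/823543 = 787320/823543.
Numerically: E[X] ≈ 0.956016.

E[X] = 360 · (3/7)^{7} = 787320/823543 ≈ 0.956016.


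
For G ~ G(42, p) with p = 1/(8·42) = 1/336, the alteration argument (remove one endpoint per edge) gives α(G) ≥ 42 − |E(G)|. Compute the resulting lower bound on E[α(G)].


E[|E(G)|] = C(42, 2)·p = 861 · (1/336) = 41/16.
E[α(G)] ≥ n − E[|E(G)|] = 42 − 41/16 = 631/16.
Numerically: ≈ 39.43750.
(This is only a lower bound; the true E[α(G)] may be larger.)

E[α(G)] ≥ 631/16 ≈ 39.43750.


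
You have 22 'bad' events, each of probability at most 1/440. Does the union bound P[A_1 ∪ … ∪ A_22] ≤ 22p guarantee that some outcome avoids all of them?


Union bound: P[∪_{i=1}^{22} A_i] ≤ Σ_i P[A_i] ≤ 22·p = 22·(1/440) = 1/20.
Numerically: 1/20 ≈ 0.050000.
Is 1/20 < 1? YES.
Since P[∪ A_i] ≤ 1/20 < 1, the complement has P[∩ A_i^c] ≥ 1 − 1/20 = 19/20 > 0, so some outcome avoids every A_i.

22·p = 1/20 ≈ 0.050000; existence CERTIFIED by the union bound.


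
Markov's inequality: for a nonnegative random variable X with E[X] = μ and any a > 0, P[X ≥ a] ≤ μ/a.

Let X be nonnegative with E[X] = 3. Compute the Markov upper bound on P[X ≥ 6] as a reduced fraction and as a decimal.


μ = E[X] = 3, a = 6.
Markov: P[X ≥ 6] ≤ μ/a = (3)/6 = 1/2.
Numerically: ≈ 0.500.
(Since a = 6 > μ = 3.000, the bound 1/2 is < 1 and informative.)

P[X ≥ 6] ≤ 1/2 ≈ 0.500.


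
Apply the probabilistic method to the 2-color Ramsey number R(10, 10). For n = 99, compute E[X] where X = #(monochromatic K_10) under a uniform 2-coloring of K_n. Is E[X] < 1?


E[X] = C(99, 10) · 2^{1 − 45} = 15579278510796 · 2^{−44} = 15579278510796/17592186044416.
As a reduced fraction: E[X] = 3894819627699/4398046511104 ≈ 0.8855795.
Is E[X] < 1? YES.
Since E[X] < 1, there exists a 2-coloring of K_{99} with no monochromatic K_10; hence R(10, 10) > 99.

E[X] = 3894819627699/4398046511104 ≈ 0.8855795; E[X] < 1, so R(10, 10) > 99.


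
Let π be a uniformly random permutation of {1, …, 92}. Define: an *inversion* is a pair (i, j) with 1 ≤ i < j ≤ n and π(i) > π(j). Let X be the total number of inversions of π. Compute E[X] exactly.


Write X = Σ X_I over the C(92, 2) = 4186 pairs i < j, with X_I the indicator of one inversion.
There are 4186 indicators.
For each fixed pair i < j, the values π(i) and π(j) are two distinct elements of {1, …, 92} in uniformly random order; by symmetry P[π(i) > π(j)] = 1/2.
By linearity: E[X] = 4186 · (1/2) = C(92, 2) · (1/2) = 4186/2 = 2093 ≈ 2093.000000.

E[X] = 2093 = 2093.000000.


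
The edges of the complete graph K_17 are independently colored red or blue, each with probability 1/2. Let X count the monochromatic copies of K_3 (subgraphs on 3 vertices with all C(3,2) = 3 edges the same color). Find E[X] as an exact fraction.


Let X = Σ_S X_S over the C(17, 3) = 680 subsets S of size 3, where X_S = 1 if the K_3 on S is monochromatic.
For a fixed S, the K_3 on S has C(3, 2) = 3 edges. P[all 3 edges red] = (1/2)^3, and likewise for blue, so P[monochromatic] = 2·(1/2)^3 = 2^{1 − 3} = 1/4.
By linearity of expectation: E[X] = C(17, 3) · 2^{1 − 3} = 680 · 1/4 = 170.
Numerically: E[X] ≈ 170.000000.

E[X] = C(17,3)·2^(1−C(3,2)) = 170 ≈ 170.000000.


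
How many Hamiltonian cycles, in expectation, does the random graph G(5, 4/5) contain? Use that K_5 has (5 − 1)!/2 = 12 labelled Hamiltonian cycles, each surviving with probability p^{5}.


K_5 has (5 − 1)!/2 = 12 labelled Hamiltonian cycles.
For each such Hamiltonian cycle H, let X_H = 1 if all 5 edges of H are present in G. Then P[X_H = 1] = p^{5} = (4/5)^{5} = 1024/3125.
By linearity of expectation: E[X] = Σ_H E[X_H] = 12 · p^{5} = 12 · 1024/3125 = 12288/3125.
Numerically: E[X] ≈ 3.93216.

E[X] = 12 · (4/5)^{5} = 12288/3125 ≈ 3.93216.


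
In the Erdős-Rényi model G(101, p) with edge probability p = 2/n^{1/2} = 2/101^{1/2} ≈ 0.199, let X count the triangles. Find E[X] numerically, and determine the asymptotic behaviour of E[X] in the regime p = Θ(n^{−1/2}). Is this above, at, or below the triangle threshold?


Number of potential triangles: C(101, 3) = 166650.
Each occurs with probability p³ ≈ (0.199)³ ≈ 7.881483e-03.
By linearity: E[X] = C(101, 3)·p³ ≈ 166650 · 7.881483e-03 ≈ 1313.4491.
Since α = 1/2 < 1, p = c/n^{1/2} ≫ 1/n is above the triangle threshold p ~ 1/n. Asymptotically E[X] ~ (c³/6)·n^{3(1−α)} = (2³/6)·n^{1.5} → ∞; triangles are abundant w.h.p.

E[X] ≈ 1313.4491; in regime p = Θ(1/n^{1/2}) E[X] diverges (above the triangle threshold p ~ 1/n).


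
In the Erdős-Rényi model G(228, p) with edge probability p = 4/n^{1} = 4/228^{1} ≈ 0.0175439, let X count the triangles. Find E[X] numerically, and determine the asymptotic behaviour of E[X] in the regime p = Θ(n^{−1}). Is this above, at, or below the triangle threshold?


Number of potential triangles: C(228, 3) = 1949476.
Each occurs with probability p³ ≈ (0.0175439)³ ≈ 5.39977213e-06.
By linearity: E[X] = C(228, 3)·p³ ≈ 1949476 · 5.39977213e-06 ≈ 10.526726.
Here α = 1, so p = 4/n is exactly at the triangle threshold p ~ 1/n. Asymptotically E[X] → c³/6 = 4³/6 = 32/3 ≈ 10.666667, a bounded constant. In this regime the triangle count is asymptotically Poisson(c³/6).

E[X] ≈ 10.526726; in regime p = Θ(1/n^{1}) E[X] stays bounded (at the triangle threshold p ~ 1/n).


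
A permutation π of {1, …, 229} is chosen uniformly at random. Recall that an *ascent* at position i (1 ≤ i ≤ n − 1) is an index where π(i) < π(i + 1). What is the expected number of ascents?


Write X = Σ X_I over i = 1, …, 228, with X_I the indicator of one ascent.
There are 228 indicators.
For each fixed i, the pair (π(i), π(i+1)) is a uniformly random ordered pair of distinct values from {1, …, 229}; by symmetry P[π(i) < π(i+1)] = 1/2.
By linearity: E[X] = 228 · (1/2) = (229 − 1) · (1/2) = 114 ≈ 114.000000.

E[X] = 114 = 114.000000.
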